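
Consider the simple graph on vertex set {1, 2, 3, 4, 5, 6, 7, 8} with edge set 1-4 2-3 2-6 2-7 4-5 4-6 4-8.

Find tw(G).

1

A width-1 tree decomposition is:
Bags: B1 = {4, 5}  B2 = {4, 6}  B3 = {4, 8}  B4 = {2, 6}  B5 = {2, 3}  B6 = {2, 7}  B7 = {1, 4}
Tree: B1–B2, B2–B3, B2–B4, B4–B5, B4–B6, B3–B7
Every bag has size at most 2, so the width is 2 − 1 = 1 and tw(G) ≤ 1. G has an edge, so its treewidth is at least 1. Hence tw(G) = 1 exactly.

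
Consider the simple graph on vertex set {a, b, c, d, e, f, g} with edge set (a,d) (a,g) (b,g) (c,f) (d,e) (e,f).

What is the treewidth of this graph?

A width-1 tree decomposition is:
Bags: B1 = {b, g}  B2 = {a, g}  B3 = {a, d}  B4 = {d, e}  B5 = {e, f}  B6 = {c, f}
Tree: B1–B2, B2–B3, B3–B4, B4–B5, B5–B6
Each bag holds 2 vertices, so the decomposition has width 1, which upper-bounds the treewidth. Any graph with an edge has treewidth ≥ 1, and G has the edge b–g. Hence tw(G) = 1 exactly.

1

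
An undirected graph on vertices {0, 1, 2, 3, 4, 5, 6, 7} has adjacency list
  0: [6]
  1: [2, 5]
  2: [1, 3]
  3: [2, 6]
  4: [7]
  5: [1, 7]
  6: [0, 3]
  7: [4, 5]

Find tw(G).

A width-1 tree decomposition is:
Bags: B1 = {4, 7}  B2 = {5, 7}  B3 = {1, 5}  B4 = {1, 2}  B5 = {2, 3}  B6 = {3, 6}  B7 = {0, 6}
Tree: B1–B2, B2–B3, B3–B4, B4–B5, B5–B6, B6–B7
Each bag holds 2 vertices, so the decomposition has width 1, which upper-bounds the treewidth. Any graph with an edge has treewidth ≥ 1, and G has the edge 4–7. Therefore the treewidth is 1.

1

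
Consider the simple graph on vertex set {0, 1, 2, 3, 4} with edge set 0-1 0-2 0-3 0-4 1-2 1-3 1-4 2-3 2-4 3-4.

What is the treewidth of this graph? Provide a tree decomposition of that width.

Treewidth 4.
One such decomposition:
Bags: B1 = {0, 1, 2, 3, 4}
Tree: (single bag)

A single bag containing all 5 vertices is trivially a valid decomposition of width 4. For the lower bound, the 5 vertices {0, 1, 2, 3, 4} are pairwise adjacent, and any tree decomposition puts a clique entirely inside one bag — forcing width ≥ 4. The upper and lower bounds meet at 4, so that is the treewidth.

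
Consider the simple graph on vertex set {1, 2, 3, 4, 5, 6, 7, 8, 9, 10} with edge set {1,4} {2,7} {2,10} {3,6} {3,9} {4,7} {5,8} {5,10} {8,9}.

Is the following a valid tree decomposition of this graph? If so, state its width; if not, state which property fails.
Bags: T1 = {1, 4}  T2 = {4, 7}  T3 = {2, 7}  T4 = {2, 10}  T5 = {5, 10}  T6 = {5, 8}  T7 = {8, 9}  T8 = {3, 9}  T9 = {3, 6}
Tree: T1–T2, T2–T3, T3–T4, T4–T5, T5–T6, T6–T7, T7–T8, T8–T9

Vertex coverage: the bags together contain {1, 2, 3, 4, 5, 6, 7, 8, 9, 10}, the full vertex set. Edge coverage: each edge of G has both endpoints in at least one bag. Running intersection: for every vertex, the bags containing it form a connected subtree. All three properties hold, so this is a valid tree decomposition of width max|bag| − 1 = 1, and hence tw(G) ≤ 1.

Yes; width 1.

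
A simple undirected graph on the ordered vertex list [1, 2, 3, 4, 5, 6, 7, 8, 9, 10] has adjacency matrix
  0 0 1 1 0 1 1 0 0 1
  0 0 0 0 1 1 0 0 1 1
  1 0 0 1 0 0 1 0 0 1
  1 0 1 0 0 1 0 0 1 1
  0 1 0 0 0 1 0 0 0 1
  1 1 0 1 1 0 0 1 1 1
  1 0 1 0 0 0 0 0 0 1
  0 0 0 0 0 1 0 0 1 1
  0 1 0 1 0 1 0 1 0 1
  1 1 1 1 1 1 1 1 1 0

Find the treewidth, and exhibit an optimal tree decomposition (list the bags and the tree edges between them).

Each bag holds 4 vertices, so the decomposition has width 3, which upper-bounds the treewidth. Conversely, {1, 3, 4, 10} is a clique of size 4, and the vertices of any clique must share a bag in every tree decomposition; so some bag has ≥ 4 vertices and tw(G) ≥ 3. Therefore the treewidth is 3.

Treewidth 3.
Bags: B1 = {1, 4, 6, 10}  B2 = {4, 6, 9, 10}  B3 = {1, 3, 4, 10}  B4 = {2, 6, 9, 10}  B5 = {1, 3, 7, 10}  B6 = {2, 5, 6, 10}  B7 = {6, 8, 9, 10}
Tree: B1–B2, B1–B3, B2–B4, B3–B5, B4–B6, B4–B7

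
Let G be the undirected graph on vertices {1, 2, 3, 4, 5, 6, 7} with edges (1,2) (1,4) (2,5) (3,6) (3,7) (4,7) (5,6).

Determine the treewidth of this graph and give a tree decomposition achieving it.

Treewidth 2.
Bags: B1 = {1, 2, 4}  B2 = {2, 4, 5}  B3 = {4, 5, 6}  B4 = {3, 4, 6}  B5 = {3, 4, 7}
Tree: B1–B2, B2–B3, B3–B4, B4–B5

Each bag holds 3 vertices, so the decomposition has width 2, which upper-bounds the treewidth. The edges 4–1–2–5–6–3–7–4 form a cycle, so G is not a tree and its treewidth is at least 2. Hence tw(G) = 2 exactly.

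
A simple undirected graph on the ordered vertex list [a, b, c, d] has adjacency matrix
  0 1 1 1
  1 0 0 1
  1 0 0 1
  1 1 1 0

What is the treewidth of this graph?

A width-2 tree decomposition is:
Bags: B1 = {a, c, d}  B2 = {a, b, d}
Tree: B1–B2
Every bag has size at most 3, so the width is 3 − 1 = 2 and tw(G) ≤ 2. On the other hand G contains the 3-clique {a, c, d}. A clique must lie in a single bag of any decomposition, so no decomposition can have width below 2. The upper and lower bounds meet at 2, so that is the treewidth.

2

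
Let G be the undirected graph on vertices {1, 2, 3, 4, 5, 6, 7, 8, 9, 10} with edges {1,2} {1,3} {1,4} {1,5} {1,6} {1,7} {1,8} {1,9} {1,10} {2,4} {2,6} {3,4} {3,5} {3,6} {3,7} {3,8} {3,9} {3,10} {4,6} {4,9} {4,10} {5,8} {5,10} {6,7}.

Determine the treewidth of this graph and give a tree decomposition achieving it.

Treewidth 3.
One such decomposition:
Bags: B1 = {1, 2, 4, 6}  B2 = {1, 3, 4, 6}  B3 = {1, 3, 4, 10}  B4 = {1, 3, 4, 9}  B5 = {1, 3, 5, 10}  B6 = {1, 3, 6, 7}  B7 = {1, 3, 5, 8}
Tree: B1–B2, B2–B3, B3–B4, B3–B5, B2–B6, B5–B7

Each bag holds 4 vertices, so the decomposition has width 3, which upper-bounds the treewidth. Conversely, {1, 2, 4, 6} is a clique of size 4, and the vertices of any clique must share a bag in every tree decomposition; so some bag has ≥ 4 vertices and tw(G) ≥ 3. Hence tw(G) = 3 exactly.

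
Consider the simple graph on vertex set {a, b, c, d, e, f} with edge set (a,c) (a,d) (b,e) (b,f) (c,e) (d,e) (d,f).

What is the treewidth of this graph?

A width-2 tree decomposition is:
Bags: B1 = {b, e, f}  B2 = {d, e, f}  B3 = {c, d, e}  B4 = {a, c, d}
Tree: B1–B2, B2–B3, B3–B4
Every bag has size at most 3, so the width is 3 − 1 = 2 and tw(G) ≤ 2. The edges b–f–d–e–b form a cycle, so G is not a tree and its treewidth is at least 2. The upper and lower bounds meet at 2, so that is the treewidth.

2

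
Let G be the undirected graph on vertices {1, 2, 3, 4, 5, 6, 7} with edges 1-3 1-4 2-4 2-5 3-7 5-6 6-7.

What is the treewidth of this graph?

2

A width-2 tree decomposition is:
Bags: B1 = {5, 6, 7}  B2 = {2, 5, 7}  B3 = {2, 4, 7}  B4 = {1, 4, 7}  B5 = {1, 3, 7}
Tree: B1–B2, B2–B3, B3–B4, B4–B5
The largest bag has 3 vertices, giving width 2; this decomposition certifies tw(G) ≤ 2. The edges 7–6–5–2–4–1–3–7 form a cycle, so G is not a tree and its treewidth is at least 2. Combining the bounds, tw(G) = 2.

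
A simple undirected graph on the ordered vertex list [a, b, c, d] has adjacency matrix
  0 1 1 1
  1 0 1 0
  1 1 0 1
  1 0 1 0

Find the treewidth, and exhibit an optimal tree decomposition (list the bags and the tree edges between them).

Every bag has size at most 3, so the width is 3 − 1 = 2 and tw(G) ≤ 2. On the other hand G contains the 3-clique {a, c, d}. A clique must lie in a single bag of any decomposition, so no decomposition can have width below 2. Therefore the treewidth is 2.

Treewidth 2.
One such decomposition:
Bags: B1 = {a, b, c}  B2 = {a, c, d}
Tree: B1–B2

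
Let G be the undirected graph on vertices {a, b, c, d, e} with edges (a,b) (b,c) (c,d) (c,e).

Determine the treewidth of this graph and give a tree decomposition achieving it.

Every bag has size at most 2, so the width is 2 − 1 = 1 and tw(G) ≤ 1. Any graph with an edge has treewidth ≥ 1, and G has the edge d–c. The upper and lower bounds meet at 1, so that is the treewidth.

Treewidth 1.
Bags: B1 = {c, d}  B2 = {b, c}  B3 = {a, b}  B4 = {c, e}
Tree: B1–B2, B2–B3, B1–B4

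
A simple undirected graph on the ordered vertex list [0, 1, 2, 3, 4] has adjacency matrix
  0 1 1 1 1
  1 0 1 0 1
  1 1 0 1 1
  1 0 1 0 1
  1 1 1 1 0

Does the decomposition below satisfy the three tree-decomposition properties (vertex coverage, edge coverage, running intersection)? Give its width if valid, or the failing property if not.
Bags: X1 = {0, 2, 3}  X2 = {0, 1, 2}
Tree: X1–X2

No — vertex 4 appears in no bag.

A tree decomposition must satisfy three properties: every vertex lies in some bag; for every edge, both endpoints lie together in some bag; and for every vertex, the bags containing it form a connected subtree. Here vertex 4 appears in no bag, so the decomposition is invalid.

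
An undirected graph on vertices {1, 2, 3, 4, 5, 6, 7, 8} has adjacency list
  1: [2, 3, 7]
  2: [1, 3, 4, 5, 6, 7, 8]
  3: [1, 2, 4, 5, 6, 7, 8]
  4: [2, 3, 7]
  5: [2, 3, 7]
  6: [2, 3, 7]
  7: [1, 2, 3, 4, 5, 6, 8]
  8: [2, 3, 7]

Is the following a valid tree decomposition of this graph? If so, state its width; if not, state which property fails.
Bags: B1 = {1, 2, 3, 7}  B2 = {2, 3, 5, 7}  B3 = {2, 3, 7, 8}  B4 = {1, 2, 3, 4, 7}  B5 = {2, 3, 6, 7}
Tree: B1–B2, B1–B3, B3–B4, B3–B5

A tree decomposition must satisfy three properties: every vertex lies in some bag; for every edge, both endpoints lie together in some bag; and for every vertex, the bags containing it form a connected subtree. Here bags containing vertex 1 are not connected in the tree, so the decomposition is invalid.

No — bags containing vertex 1 are not connected in the tree.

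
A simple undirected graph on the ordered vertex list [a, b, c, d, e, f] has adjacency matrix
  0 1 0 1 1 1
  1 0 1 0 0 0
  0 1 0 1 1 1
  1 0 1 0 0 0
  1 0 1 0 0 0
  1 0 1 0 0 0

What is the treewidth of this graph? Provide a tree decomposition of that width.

Treewidth 2.
One such decomposition:
Bags: B1 = {a, c, f}  B2 = {a, c, d}  B3 = {a, b, c}  B4 = {a, c, e}
Tree: B1–B2, B2–B3, B3–B4

The largest bag has 3 vertices, giving width 2; this decomposition certifies tw(G) ≤ 2. The edges a–f–c–d–a form a cycle, so G is not a tree and its treewidth is at least 2. Hence tw(G) = 2 exactly.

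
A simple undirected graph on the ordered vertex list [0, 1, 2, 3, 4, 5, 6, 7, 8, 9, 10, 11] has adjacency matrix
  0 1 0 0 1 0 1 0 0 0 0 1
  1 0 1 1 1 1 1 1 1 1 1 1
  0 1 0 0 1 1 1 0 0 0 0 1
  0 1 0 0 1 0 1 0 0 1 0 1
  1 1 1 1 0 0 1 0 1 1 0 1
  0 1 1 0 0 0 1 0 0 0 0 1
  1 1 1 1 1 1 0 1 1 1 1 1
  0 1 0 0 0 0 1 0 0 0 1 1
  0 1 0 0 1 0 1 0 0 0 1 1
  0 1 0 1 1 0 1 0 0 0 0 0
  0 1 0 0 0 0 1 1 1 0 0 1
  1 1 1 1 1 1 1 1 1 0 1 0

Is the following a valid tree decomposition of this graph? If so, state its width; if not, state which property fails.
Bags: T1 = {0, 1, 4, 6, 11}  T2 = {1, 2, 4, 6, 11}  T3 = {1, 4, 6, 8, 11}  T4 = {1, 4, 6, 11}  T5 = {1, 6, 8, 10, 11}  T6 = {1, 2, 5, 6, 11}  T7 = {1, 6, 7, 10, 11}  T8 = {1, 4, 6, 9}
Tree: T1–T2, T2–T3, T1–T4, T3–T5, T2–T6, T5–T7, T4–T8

No — vertex 3 appears in no bag.

A tree decomposition must satisfy three properties: every vertex lies in some bag; for every edge, both endpoints lie together in some bag; and for every vertex, the bags containing it form a connected subtree. Here vertex 3 appears in no bag, so the decomposition is invalid.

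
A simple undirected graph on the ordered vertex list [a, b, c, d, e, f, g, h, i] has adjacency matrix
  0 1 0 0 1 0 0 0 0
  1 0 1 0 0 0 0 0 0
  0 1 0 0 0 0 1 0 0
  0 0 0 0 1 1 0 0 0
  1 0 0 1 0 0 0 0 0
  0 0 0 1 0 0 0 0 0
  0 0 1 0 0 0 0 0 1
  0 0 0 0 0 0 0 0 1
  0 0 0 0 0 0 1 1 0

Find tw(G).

1

A width-1 tree decomposition is:
Bags: B1 = {d, f}  B2 = {d, e}  B3 = {a, e}  B4 = {a, b}  B5 = {b, c}  B6 = {c, g}  B7 = {g, i}  B8 = {h, i}
Tree: B1–B2, B2–B3, B3–B4, B4–B5, B5–B6, B6–B7, B7–B8
Each bag holds 2 vertices, so the decomposition has width 1, which upper-bounds the treewidth. Since G has at least one edge (e.g. f–d), it is not an edgeless graph, so tw(G) ≥ 1. Therefore the treewidth is 1.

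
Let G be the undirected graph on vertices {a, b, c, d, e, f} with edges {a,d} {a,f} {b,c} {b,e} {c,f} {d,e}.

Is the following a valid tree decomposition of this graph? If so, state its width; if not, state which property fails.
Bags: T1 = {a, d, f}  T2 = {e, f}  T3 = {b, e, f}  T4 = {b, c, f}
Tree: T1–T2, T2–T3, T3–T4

A tree decomposition must satisfy three properties: every vertex lies in some bag; for every edge, both endpoints lie together in some bag; and for every vertex, the bags containing it form a connected subtree. Here edge (d,e) lies in no bag, so the decomposition is invalid.

No — edge (d,e) lies in no bag.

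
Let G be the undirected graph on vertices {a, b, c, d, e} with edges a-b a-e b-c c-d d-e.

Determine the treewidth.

2

A width-2 tree decomposition is:
Bags: B1 = {a, b, c}  B2 = {a, c, d}  B3 = {a, d, e}
Tree: B1–B2, B2–B3
The largest bag has 3 vertices, giving width 2; this decomposition certifies tw(G) ≤ 2. For the lower bound, G contains the cycle a–b–c–d–e–a, so G is not a forest; only forests have treewidth ≤ 1, hence tw(G) ≥ 2. The upper and lower bounds meet at 2, so that is the treewidth.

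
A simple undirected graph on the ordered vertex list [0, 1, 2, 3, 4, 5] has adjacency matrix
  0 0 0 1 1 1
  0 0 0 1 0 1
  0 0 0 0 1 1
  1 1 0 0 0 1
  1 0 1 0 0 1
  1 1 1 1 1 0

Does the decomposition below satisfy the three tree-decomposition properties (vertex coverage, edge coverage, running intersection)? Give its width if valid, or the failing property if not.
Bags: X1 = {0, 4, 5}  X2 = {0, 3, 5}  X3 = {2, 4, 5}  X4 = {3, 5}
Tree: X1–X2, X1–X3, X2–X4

No — vertex 1 appears in no bag.

A tree decomposition must satisfy three properties: every vertex lies in some bag; for every edge, both endpoints lie together in some bag; and for every vertex, the bags containing it form a connected subtree. Here vertex 1 appears in no bag, so the decomposition is invalid.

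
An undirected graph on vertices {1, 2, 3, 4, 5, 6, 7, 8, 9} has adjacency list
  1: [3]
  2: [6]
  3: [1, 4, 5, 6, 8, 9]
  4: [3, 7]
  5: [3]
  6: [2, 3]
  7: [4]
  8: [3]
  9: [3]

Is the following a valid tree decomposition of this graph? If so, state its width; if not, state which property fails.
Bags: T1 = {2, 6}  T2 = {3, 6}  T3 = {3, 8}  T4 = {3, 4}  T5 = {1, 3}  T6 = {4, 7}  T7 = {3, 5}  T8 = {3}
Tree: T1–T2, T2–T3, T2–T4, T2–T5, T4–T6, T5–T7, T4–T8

A tree decomposition must satisfy three properties: every vertex lies in some bag; for every edge, both endpoints lie together in some bag; and for every vertex, the bags containing it form a connected subtree. Here vertex 9 appears in no bag, so the decomposition is invalid.

No — vertex 9 appears in no bag.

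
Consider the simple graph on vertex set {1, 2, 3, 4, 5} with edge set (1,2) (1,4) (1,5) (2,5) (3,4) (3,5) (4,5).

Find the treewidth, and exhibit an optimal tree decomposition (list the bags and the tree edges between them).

Treewidth 2.
One such decomposition:
Bags: B1 = {1, 4, 5}  B2 = {1, 2, 5}  B3 = {3, 4, 5}
Tree: B1–B2, B1–B3

Every bag has size at most 3, so the width is 3 − 1 = 2 and tw(G) ≤ 2. On the other hand G contains the 3-clique {1, 2, 5}. A clique must lie in a single bag of any decomposition, so no decomposition can have width below 2. Therefore the treewidth is 2.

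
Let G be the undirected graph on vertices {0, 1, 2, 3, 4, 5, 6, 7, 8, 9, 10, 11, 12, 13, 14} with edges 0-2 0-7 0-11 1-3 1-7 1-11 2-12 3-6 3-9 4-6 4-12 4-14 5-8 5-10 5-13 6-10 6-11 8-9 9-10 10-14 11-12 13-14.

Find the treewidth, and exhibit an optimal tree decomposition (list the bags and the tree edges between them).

Treewidth 3.
One such decomposition:
Bags: B1 = {5, 8, 9, 13}  B2 = {5, 9, 10, 13}  B3 = {9, 10, 13, 14}  B4 = {3, 9, 10, 14}  B5 = {3, 6, 10, 14}  B6 = {3, 4, 6, 14}  B7 = {1, 3, 4, 6}  B8 = {1, 4, 6, 11}  B9 = {1, 4, 11, 12}  B10 = {1, 7, 11, 12}  B11 = {0, 7, 11, 12}  B12 = {0, 2, 7, 12}
Tree: B1–B2, B2–B3, B3–B4, B4–B5, B5–B6, B6–B7, B7–B8, B8–B9, B9–B10, B10–B11, B11–B12

Every bag has size at most 4, so the width is 4 − 1 = 3 and tw(G) ≤ 3. For the lower bound: the 4 vertex sets {5,8,13}, {9}, {10}, {3,4,6,14} are disjoint, each induces a connected subgraph, and every pair is joined by at least one edge of G. Contracting each set to a single vertex therefore yields K_{4} as a minor, and since treewidth is minor-monotone, tw(G) ≥ tw(K_{4}) = 3. The upper and lower bounds meet at 3, so that is the treewidth.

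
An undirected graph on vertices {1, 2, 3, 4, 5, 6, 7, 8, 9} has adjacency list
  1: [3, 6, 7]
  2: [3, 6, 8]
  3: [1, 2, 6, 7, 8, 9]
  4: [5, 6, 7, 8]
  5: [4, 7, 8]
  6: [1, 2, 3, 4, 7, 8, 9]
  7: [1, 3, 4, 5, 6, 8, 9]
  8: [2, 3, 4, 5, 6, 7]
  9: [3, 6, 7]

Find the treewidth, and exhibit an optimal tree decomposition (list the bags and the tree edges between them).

Treewidth 3.
One optimal decomposition is:
Bags: B1 = {3, 6, 7, 8}  B2 = {3, 6, 7, 9}  B3 = {4, 6, 7, 8}  B4 = {2, 3, 6, 8}  B5 = {4, 5, 7, 8}  B6 = {1, 3, 6, 7}
Tree: B1–B2, B1–B3, B1–B4, B3–B5, B2–B6

Each bag holds 4 vertices, so the decomposition has width 3, which upper-bounds the treewidth. On the other hand G contains the 4-clique {4, 5, 7, 8}. A clique must lie in a single bag of any decomposition, so no decomposition can have width below 3. Therefore the treewidth is 3.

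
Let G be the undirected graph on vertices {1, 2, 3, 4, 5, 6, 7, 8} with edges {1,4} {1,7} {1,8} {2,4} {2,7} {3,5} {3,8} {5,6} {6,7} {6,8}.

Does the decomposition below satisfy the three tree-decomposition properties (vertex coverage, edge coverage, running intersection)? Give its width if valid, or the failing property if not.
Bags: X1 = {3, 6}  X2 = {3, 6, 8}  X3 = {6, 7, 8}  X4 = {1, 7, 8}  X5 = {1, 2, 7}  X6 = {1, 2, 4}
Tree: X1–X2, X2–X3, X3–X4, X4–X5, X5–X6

No — vertex 5 appears in no bag.

A tree decomposition must satisfy three properties: every vertex lies in some bag; for every edge, both endpoints lie together in some bag; and for every vertex, the bags containing it form a connected subtree. Here vertex 5 appears in no bag, so the decomposition is invalid.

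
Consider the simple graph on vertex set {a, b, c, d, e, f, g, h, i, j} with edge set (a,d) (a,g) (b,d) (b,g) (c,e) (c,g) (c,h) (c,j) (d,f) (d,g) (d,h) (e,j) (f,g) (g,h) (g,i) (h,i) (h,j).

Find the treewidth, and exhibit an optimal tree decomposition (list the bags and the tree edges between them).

Each bag holds 3 vertices, so the decomposition has width 2, which upper-bounds the treewidth. On the other hand G contains the 3-clique {d, g, h}. A clique must lie in a single bag of any decomposition, so no decomposition can have width below 2. Hence tw(G) = 2 exactly.

Treewidth 2.
Bags: B1 = {c, g, h}  B2 = {g, h, i}  B3 = {d, g, h}  B4 = {a, d, g}  B5 = {c, h, j}  B6 = {c, e, j}  B7 = {b, d, g}  B8 = {d, f, g}
Tree: B1–B2, B2–B3, B3–B4, B1–B5, B5–B6, B4–B7, B7–B8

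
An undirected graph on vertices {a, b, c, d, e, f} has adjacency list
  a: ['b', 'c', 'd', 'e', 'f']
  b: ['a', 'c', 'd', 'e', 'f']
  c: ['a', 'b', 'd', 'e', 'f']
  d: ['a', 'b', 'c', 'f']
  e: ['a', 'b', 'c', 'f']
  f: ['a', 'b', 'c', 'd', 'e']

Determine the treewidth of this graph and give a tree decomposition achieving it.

Every bag has size at most 5, so the width is 5 − 1 = 4 and tw(G) ≤ 4. Conversely, {a, b, c, d, f} is a clique of size 5, and the vertices of any clique must share a bag in every tree decomposition; so some bag has ≥ 5 vertices and tw(G) ≥ 4. The upper and lower bounds meet at 4, so that is the treewidth.

Treewidth 4.
Bags: B1 = {a, b, c, d, f}  B2 = {a, b, c, e, f}
Tree: B1–B2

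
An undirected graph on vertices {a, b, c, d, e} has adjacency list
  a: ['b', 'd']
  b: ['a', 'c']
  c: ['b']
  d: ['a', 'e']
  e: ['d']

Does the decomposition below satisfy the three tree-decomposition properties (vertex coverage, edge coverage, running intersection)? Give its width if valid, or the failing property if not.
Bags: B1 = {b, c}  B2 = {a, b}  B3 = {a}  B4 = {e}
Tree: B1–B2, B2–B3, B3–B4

A tree decomposition must satisfy three properties: every vertex lies in some bag; for every edge, both endpoints lie together in some bag; and for every vertex, the bags containing it form a connected subtree. Here vertex d appears in no bag, so the decomposition is invalid.

No — vertex d appears in no bag.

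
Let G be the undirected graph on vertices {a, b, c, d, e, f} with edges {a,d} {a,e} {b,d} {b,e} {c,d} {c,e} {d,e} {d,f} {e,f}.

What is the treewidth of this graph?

A width-2 tree decomposition is:
Bags: B1 = {a, d, e}  B2 = {c, d, e}  B3 = {d, e, f}  B4 = {b, d, e}
Tree: B1–B2, B1–B3, B2–B4
Every bag has size at most 3, so the width is 3 − 1 = 2 and tw(G) ≤ 2. Conversely, {d, e, f} is a clique of size 3, and the vertices of any clique must share a bag in every tree decomposition; so some bag has ≥ 3 vertices and tw(G) ≥ 2. Combining the bounds, tw(G) = 2.

2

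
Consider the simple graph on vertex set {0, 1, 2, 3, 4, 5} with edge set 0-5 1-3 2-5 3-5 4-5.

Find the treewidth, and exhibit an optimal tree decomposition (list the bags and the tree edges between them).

Treewidth 1.
One such decomposition:
Bags: B1 = {3, 5}  B2 = {1, 3}  B3 = {0, 5}  B4 = {4, 5}  B5 = {2, 5}
Tree: B1–B2, B1–B3, B3–B4, B1–B5

Each bag holds 2 vertices, so the decomposition has width 1, which upper-bounds the treewidth. Any graph with an edge has treewidth ≥ 1, and G has the edge 3–5. Hence tw(G) = 1 exactly.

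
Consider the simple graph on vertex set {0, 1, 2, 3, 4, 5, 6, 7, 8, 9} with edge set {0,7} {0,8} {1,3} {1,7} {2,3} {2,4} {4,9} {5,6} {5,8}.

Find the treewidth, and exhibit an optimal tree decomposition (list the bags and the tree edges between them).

Each bag holds 2 vertices, so the decomposition has width 1, which upper-bounds the treewidth. Any graph with an edge has treewidth ≥ 1, and G has the edge 9–4. Combining the bounds, tw(G) = 1.

Treewidth 1.
Bags: B1 = {4, 9}  B2 = {2, 4}  B3 = {2, 3}  B4 = {1, 3}  B5 = {1, 7}  B6 = {0, 7}  B7 = {0, 8}  B8 = {5, 8}  B9 = {5, 6}
Tree: B1–B2, B2–B3, B3–B4, B4–B5, B5–B6, B6–B7, B7–B8, B8–B9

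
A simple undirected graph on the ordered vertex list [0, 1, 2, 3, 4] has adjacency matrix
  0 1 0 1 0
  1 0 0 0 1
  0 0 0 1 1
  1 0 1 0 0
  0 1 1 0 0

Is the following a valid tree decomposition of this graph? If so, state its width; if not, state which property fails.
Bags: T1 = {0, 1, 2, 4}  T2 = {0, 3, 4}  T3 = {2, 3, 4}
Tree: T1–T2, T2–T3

No — bags containing vertex 2 are not connected in the tree.

A tree decomposition must satisfy three properties: every vertex lies in some bag; for every edge, both endpoints lie together in some bag; and for every vertex, the bags containing it form a connected subtree. Here bags containing vertex 2 are not connected in the tree, so the decomposition is invalid.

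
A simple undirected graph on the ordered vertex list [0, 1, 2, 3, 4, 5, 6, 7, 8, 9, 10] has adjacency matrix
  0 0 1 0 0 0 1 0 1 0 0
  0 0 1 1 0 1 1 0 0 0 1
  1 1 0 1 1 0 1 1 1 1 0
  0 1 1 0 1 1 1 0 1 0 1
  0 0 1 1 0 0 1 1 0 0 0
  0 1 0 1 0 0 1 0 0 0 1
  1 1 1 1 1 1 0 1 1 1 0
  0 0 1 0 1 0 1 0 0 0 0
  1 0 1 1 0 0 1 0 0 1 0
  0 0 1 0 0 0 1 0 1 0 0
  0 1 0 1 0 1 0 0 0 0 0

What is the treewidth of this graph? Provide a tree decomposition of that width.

The largest bag has 4 vertices, giving width 3; this decomposition certifies tw(G) ≤ 3. Conversely, {1, 3, 5, 10} is a clique of size 4, and the vertices of any clique must share a bag in every tree decomposition; so some bag has ≥ 4 vertices and tw(G) ≥ 3. The upper and lower bounds meet at 3, so that is the treewidth.

Treewidth 3.
One such decomposition:
Bags: B1 = {2, 4, 6, 7}  B2 = {2, 3, 4, 6}  B3 = {1, 2, 3, 6}  B4 = {1, 3, 5, 6}  B5 = {1, 3, 5, 10}  B6 = {2, 3, 6, 8}  B7 = {0, 2, 6, 8}  B8 = {2, 6, 8, 9}
Tree: B1–B2, B2–B3, B3–B4, B4–B5, B2–B6, B6–B7, B7–B8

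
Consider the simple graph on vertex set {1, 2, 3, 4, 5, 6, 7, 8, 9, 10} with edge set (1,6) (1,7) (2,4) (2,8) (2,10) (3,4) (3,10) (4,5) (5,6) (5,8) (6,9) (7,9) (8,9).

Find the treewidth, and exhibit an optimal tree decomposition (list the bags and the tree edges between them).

Treewidth 2.
One optimal decomposition is:
Bags: B1 = {1, 6, 7}  B2 = {6, 7, 9}  B3 = {5, 6, 9}  B4 = {5, 8, 9}  B5 = {4, 5, 8}  B6 = {2, 4, 8}  B7 = {2, 3, 4}  B8 = {2, 3, 10}
Tree: B1–B2, B2–B3, B3–B4, B4–B5, B5–B6, B6–B7, B7–B8

Each bag holds 3 vertices, so the decomposition has width 2, which upper-bounds the treewidth. Since 1–7–9–6–1 is a cycle in G, G is not acyclic. Forests are exactly the graphs of treewidth ≤ 1, so tw(G) ≥ 2. Therefore the treewidth is 2.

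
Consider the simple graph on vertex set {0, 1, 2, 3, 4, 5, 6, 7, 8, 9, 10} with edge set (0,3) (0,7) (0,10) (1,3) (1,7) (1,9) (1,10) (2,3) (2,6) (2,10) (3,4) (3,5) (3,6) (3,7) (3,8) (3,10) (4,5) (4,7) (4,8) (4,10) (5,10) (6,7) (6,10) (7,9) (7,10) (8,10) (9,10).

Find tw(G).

A width-3 tree decomposition is:
Bags: B1 = {1, 3, 7, 10}  B2 = {1, 7, 9, 10}  B3 = {3, 4, 7, 10}  B4 = {3, 4, 5, 10}  B5 = {3, 4, 8, 10}  B6 = {3, 6, 7, 10}  B7 = {0, 3, 7, 10}  B8 = {2, 3, 6, 10}
Tree: B1–B2, B1–B3, B3–B4, B3–B5, B3–B6, B1–B7, B6–B8
Every bag has size at most 4, so the width is 4 − 1 = 3 and tw(G) ≤ 3. For the lower bound, the 4 vertices {1, 7, 9, 10} are pairwise adjacent, and any tree decomposition puts a clique entirely inside one bag — forcing width ≥ 3. Therefore the treewidth is 3.

3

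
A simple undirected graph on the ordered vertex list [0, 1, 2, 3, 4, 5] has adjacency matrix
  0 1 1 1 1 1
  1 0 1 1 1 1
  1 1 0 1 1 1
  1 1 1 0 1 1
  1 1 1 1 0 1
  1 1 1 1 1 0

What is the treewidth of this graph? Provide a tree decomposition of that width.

A single bag containing all 6 vertices is trivially a valid decomposition of width 5. For the lower bound, the 6 vertices {0, 1, 2, 3, 4, 5} are pairwise adjacent, and any tree decomposition puts a clique entirely inside one bag — forcing width ≥ 5. Combining the bounds, tw(G) = 5.

Treewidth 5.
One optimal decomposition is:
Bags: B1 = {0, 1, 2, 3, 4, 5}
Tree: (single bag)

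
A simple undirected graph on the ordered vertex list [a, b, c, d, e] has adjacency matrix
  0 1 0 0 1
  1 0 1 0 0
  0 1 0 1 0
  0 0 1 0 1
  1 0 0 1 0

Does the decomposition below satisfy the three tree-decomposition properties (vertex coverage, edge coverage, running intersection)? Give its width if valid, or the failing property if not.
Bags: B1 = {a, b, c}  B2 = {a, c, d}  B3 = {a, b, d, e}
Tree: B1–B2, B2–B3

No — bags containing vertex b are not connected in the tree.

A tree decomposition must satisfy three properties: every vertex lies in some bag; for every edge, both endpoints lie together in some bag; and for every vertex, the bags containing it form a connected subtree. Here bags containing vertex b are not connected in the tree, so the decomposition is invalid.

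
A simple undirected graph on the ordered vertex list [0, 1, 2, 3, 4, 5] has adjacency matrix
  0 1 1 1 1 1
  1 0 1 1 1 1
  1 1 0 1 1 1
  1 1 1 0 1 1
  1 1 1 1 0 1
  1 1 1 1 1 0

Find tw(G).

5

A width-5 tree decomposition is:
Bags: B1 = {0, 1, 2, 3, 4, 5}
Tree: (single bag)
With just one bag of size 6, the width is 6 − 1 = 5, so tw(G) ≤ 5. Conversely, {0, 1, 2, 3, 4, 5} is a clique of size 6, and the vertices of any clique must share a bag in every tree decomposition; so some bag has ≥ 6 vertices and tw(G) ≥ 5. The upper and lower bounds meet at 5, so that is the treewidth.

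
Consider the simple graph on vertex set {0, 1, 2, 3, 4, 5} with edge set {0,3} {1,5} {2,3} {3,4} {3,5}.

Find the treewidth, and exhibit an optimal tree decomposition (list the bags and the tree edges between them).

Treewidth 1.
One such decomposition:
Bags: B1 = {3, 5}  B2 = {0, 3}  B3 = {3, 4}  B4 = {2, 3}  B5 = {1, 5}
Tree: B1–B2, B2–B3, B1–B4, B1–B5

Each bag holds 2 vertices, so the decomposition has width 1, which upper-bounds the treewidth. Since G has at least one edge (e.g. 3–5), it is not an edgeless graph, so tw(G) ≥ 1. Combining the bounds, tw(G) = 1.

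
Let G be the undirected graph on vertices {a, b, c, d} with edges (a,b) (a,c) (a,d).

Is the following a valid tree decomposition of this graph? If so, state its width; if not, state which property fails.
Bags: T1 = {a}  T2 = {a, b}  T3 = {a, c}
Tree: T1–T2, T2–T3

A tree decomposition must satisfy three properties: every vertex lies in some bag; for every edge, both endpoints lie together in some bag; and for every vertex, the bags containing it form a connected subtree. Here vertex d appears in no bag, so the decomposition is invalid.

No — vertex d appears in no bag.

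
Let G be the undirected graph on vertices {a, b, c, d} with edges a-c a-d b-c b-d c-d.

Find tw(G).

A width-2 tree decomposition is:
Bags: B1 = {a, c, d}  B2 = {b, c, d}
Tree: B1–B2
Each bag holds 3 vertices, so the decomposition has width 2, which upper-bounds the treewidth. Conversely, {a, c, d} is a clique of size 3, and the vertices of any clique must share a bag in every tree decomposition; so some bag has ≥ 3 vertices and tw(G) ≥ 2. Therefore the treewidth is 2.

2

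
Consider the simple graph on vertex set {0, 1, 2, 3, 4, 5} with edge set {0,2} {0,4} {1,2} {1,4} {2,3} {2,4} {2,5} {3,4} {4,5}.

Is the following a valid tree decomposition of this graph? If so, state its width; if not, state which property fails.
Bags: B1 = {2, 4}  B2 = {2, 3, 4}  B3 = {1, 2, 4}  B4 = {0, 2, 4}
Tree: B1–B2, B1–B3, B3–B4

No — vertex 5 appears in no bag.

A tree decomposition must satisfy three properties: every vertex lies in some bag; for every edge, both endpoints lie together in some bag; and for every vertex, the bags containing it form a connected subtree. Here vertex 5 appears in no bag, so the decomposition is invalid.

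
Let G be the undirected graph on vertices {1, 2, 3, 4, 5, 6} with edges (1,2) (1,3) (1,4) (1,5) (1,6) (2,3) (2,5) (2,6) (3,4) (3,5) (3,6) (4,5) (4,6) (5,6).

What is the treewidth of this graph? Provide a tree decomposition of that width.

The largest bag has 5 vertices, giving width 4; this decomposition certifies tw(G) ≤ 4. For the lower bound, the 5 vertices {1, 2, 3, 5, 6} are pairwise adjacent, and any tree decomposition puts a clique entirely inside one bag — forcing width ≥ 4. Hence tw(G) = 4 exactly.

Treewidth 4.
One optimal decomposition is:
Bags: B1 = {1, 2, 3, 5, 6}  B2 = {1, 3, 4, 5, 6}
Tree: B1–B2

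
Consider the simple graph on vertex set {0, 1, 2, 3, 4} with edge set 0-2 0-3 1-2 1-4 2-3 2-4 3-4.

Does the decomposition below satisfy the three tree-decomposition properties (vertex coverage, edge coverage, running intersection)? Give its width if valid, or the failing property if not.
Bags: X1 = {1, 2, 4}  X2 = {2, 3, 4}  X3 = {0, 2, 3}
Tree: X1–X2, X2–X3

Yes; width 2.

Every vertex of G appears in some bag (union = {0, 1, 2, 3, 4}); every edge is covered by a bag; and for each vertex v the set of bags containing v is connected in the bag tree. The decomposition is therefore valid. The largest bag has 3 vertices, so the width is 2.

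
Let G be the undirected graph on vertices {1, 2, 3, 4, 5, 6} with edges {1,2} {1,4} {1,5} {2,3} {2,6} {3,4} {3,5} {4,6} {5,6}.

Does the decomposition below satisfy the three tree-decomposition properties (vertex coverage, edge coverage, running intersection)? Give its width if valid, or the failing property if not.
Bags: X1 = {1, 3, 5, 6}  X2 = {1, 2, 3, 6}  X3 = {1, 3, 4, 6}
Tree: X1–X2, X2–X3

Vertex coverage: the bags together contain {1, 2, 3, 4, 5, 6}, the full vertex set. Edge coverage: each edge of G has both endpoints in at least one bag. Running intersection: for every vertex, the bags containing it form a connected subtree. All three properties hold, so this is a valid tree decomposition of width max|bag| − 1 = 3, and hence tw(G) ≤ 3.

Yes; width 3.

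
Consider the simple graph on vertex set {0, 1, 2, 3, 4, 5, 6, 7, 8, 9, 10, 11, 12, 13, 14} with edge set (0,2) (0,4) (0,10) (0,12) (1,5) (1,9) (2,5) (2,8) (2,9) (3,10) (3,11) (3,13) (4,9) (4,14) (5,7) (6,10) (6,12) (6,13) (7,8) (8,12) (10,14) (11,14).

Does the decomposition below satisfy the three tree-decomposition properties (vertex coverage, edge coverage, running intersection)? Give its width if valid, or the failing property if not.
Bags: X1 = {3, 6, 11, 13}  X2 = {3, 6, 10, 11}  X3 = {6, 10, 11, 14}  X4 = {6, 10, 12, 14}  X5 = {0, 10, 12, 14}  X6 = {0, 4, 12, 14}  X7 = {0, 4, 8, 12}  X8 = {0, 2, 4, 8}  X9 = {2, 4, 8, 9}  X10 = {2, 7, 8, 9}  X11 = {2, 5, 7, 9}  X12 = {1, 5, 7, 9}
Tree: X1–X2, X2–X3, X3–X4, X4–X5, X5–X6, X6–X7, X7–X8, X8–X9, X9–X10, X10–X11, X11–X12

Checking the three conditions: (i) the bags cover all of {0, 1, 2, 3, 4, 5, 6, 7, 8, 9, 10, 11, 12, 13, 14}; (ii) for each edge, some bag contains both endpoints; (iii) the bags containing any fixed vertex form a subtree. All hold, so the decomposition is valid with width 4 − 1 = 3.

Yes; width 3.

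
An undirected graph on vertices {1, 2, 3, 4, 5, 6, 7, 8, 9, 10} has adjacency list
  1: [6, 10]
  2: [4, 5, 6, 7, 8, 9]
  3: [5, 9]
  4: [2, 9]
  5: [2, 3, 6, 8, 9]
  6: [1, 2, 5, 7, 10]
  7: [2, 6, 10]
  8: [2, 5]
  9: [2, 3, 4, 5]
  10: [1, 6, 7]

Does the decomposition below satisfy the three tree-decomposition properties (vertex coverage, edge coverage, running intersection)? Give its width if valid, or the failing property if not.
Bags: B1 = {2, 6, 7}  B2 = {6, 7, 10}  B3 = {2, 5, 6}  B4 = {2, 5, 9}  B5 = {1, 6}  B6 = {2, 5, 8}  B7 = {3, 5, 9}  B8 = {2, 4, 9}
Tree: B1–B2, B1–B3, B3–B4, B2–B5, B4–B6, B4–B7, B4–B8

A tree decomposition must satisfy three properties: every vertex lies in some bag; for every edge, both endpoints lie together in some bag; and for every vertex, the bags containing it form a connected subtree. Here edge (10,1) lies in no bag, so the decomposition is invalid.

No — edge (10,1) lies in no bag.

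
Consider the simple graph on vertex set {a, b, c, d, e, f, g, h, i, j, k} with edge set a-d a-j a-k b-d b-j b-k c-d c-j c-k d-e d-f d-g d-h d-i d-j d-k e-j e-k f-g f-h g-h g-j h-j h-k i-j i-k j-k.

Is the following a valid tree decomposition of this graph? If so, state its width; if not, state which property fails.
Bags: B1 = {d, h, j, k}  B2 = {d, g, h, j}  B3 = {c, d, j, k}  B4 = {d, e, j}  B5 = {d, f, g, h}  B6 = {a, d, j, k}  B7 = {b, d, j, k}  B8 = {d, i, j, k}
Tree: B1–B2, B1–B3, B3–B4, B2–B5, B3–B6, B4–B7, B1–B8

A tree decomposition must satisfy three properties: every vertex lies in some bag; for every edge, both endpoints lie together in some bag; and for every vertex, the bags containing it form a connected subtree. Here edge (k,e) lies in no bag, so the decomposition is invalid.

No — edge (k,e) lies in no bag.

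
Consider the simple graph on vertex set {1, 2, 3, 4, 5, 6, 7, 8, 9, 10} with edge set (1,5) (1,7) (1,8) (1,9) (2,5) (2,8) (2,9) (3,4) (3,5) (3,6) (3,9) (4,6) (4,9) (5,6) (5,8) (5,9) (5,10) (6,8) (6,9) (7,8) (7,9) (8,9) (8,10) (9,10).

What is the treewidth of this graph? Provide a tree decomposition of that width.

The largest bag has 4 vertices, giving width 3; this decomposition certifies tw(G) ≤ 3. On the other hand G contains the 4-clique {3, 4, 6, 9}. A clique must lie in a single bag of any decomposition, so no decomposition can have width below 3. Therefore the treewidth is 3.

Treewidth 3.
One such decomposition:
Bags: B1 = {2, 5, 8, 9}  B2 = {1, 5, 8, 9}  B3 = {5, 6, 8, 9}  B4 = {3, 5, 6, 9}  B5 = {5, 8, 9, 10}  B6 = {1, 7, 8, 9}  B7 = {3, 4, 6, 9}
Tree: B1–B2, B2–B3, B3–B4, B3–B5, B2–B6, B4–B7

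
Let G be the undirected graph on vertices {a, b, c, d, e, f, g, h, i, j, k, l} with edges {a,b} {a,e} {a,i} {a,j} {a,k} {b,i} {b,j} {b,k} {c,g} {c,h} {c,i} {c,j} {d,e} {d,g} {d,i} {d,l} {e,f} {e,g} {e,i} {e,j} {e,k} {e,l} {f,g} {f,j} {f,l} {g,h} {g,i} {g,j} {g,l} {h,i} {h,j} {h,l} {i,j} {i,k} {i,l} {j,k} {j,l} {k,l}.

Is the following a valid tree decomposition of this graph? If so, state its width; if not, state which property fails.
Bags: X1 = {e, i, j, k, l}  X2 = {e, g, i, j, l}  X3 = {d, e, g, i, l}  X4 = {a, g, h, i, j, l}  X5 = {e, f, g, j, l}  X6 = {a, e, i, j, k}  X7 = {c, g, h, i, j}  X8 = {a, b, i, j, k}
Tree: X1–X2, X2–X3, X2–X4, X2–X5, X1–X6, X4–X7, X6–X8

A tree decomposition must satisfy three properties: every vertex lies in some bag; for every edge, both endpoints lie together in some bag; and for every vertex, the bags containing it form a connected subtree. Here bags containing vertex a are not connected in the tree, so the decomposition is invalid.

No — bags containing vertex a are not connected in the tree.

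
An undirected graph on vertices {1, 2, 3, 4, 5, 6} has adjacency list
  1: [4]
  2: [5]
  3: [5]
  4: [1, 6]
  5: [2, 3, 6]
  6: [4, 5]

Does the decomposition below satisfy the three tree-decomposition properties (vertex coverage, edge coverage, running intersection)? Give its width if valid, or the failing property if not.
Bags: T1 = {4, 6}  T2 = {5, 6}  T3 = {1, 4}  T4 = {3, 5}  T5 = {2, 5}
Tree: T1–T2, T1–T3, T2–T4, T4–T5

Yes; width 1.

Every vertex of G appears in some bag (union = {1, 2, 3, 4, 5, 6}); every edge is covered by a bag; and for each vertex v the set of bags containing v is connected in the bag tree. The decomposition is therefore valid. The largest bag has 2 vertices, so the width is 1.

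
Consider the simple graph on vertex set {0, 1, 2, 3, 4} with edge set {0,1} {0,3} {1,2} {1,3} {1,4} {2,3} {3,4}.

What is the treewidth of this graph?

2

A width-2 tree decomposition is:
Bags: B1 = {1, 2, 3}  B2 = {0, 1, 3}  B3 = {1, 3, 4}
Tree: B1–B2, B2–B3
Every bag has size at most 3, so the width is 3 − 1 = 2 and tw(G) ≤ 2. Conversely, {0, 1, 3} is a clique of size 3, and the vertices of any clique must share a bag in every tree decomposition; so some bag has ≥ 3 vertices and tw(G) ≥ 2. Combining the bounds, tw(G) = 2.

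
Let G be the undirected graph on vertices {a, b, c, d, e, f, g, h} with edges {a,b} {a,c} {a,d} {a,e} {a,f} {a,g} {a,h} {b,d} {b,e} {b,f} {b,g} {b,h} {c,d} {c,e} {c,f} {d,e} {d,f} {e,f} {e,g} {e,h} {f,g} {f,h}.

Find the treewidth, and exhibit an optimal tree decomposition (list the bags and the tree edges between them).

Treewidth 4.
One such decomposition:
Bags: B1 = {a, b, d, e, f}  B2 = {a, c, d, e, f}  B3 = {a, b, e, f, g}  B4 = {a, b, e, f, h}
Tree: B1–B2, B1–B3, B3–B4

Each bag holds 5 vertices, so the decomposition has width 4, which upper-bounds the treewidth. On the other hand G contains the 5-clique {a, c, d, e, f}. A clique must lie in a single bag of any decomposition, so no decomposition can have width below 4. Combining the bounds, tw(G) = 4.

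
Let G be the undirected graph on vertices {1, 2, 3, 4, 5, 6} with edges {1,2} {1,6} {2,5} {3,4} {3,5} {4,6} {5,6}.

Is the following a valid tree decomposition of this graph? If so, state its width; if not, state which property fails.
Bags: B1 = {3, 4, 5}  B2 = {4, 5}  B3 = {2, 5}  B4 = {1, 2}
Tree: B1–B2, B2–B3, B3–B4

No — vertex 6 appears in no bag.

A tree decomposition must satisfy three properties: every vertex lies in some bag; for every edge, both endpoints lie together in some bag; and for every vertex, the bags containing it form a connected subtree. Here vertex 6 appears in no bag, so the decomposition is invalid.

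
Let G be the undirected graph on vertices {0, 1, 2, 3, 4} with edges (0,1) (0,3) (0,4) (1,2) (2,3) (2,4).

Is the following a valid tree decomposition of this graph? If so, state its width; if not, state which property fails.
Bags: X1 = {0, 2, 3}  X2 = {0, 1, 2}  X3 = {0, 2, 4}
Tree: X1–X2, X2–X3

Checking the three conditions: (i) the bags cover all of {0, 1, 2, 3, 4}; (ii) for each edge, some bag contains both endpoints; (iii) the bags containing any fixed vertex form a subtree. All hold, so the decomposition is valid with width 3 − 1 = 2.

Yes; width 2.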